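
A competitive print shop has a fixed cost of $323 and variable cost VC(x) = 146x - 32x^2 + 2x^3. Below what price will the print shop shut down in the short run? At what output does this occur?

The shutdown price is the minimum of AVC. VC = 146x - 32x^2 + 2x^3, so AVC = 146 - 32x + 2x^2.
dAVC/dx = -32 + 4x = 0 gives x = 8. min AVC = 146 - 32·8 + 2·8^2 = 18.
So the shutdown price is $18.

$18 per unit, at x = 8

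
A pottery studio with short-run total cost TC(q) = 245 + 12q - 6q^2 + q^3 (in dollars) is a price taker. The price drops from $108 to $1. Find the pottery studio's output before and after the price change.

MC = 12 - 12q + 3q^2; the shutdown threshold is min AVC = $3 (at q = 3).
At P = $108 ≥ min AVC, set P = MC on the rising branch: q = 8.
At P = $1 < min AVC = $3, price no longer covers variable cost at any output, so the firm shuts down: q = 0.

Output falls from 8 to 0 (the firm shuts down)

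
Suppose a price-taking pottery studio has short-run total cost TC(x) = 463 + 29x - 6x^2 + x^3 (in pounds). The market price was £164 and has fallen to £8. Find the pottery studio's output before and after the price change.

Output falls from 9 to 0 (the firm shuts down)

AVC = 29 - 6x + x^2, minimized at x = 3 where min AVC = £20. MC = 29 - 12x + 3x^2.
At P = £164 ≥ min AVC, set P = MC on the rising branch: x = 9.
At P = £8 < min AVC = £20, price no longer covers variable cost at any output, so the firm shuts down: x = 0.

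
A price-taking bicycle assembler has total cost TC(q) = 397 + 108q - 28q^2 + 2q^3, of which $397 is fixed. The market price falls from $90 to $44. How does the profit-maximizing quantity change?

AVC = 108 - 28q + 2q^2, minimized at q = 7 where min AVC = $10. MC = 108 - 56q + 6q^2.
With P = $90 above the shutdown price, P = MC gives q = 9.
At P = $44 ≥ min AVC, set P = MC: q = 8. The firm stays open but cuts output.

Output falls from 9 to 8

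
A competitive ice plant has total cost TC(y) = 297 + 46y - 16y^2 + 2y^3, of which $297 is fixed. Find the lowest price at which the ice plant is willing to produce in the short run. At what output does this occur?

$14 per unit, at y = 4

The firm shuts down when price falls below the minimum of average variable cost. AVC = VC/y = 46 - 16y + 2y^2.
At the minimum of AVC, MC = AVC. MC = 46 - 32y + 6y^2; setting MC = AVC gives 4y^2 - 16y = 0, so y = 4. min AVC = 14.
So the shutdown price is $14.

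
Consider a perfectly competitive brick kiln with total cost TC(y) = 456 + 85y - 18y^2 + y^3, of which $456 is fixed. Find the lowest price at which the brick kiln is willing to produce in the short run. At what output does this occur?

$4 per unit, at y = 9

The shutdown price is the minimum of AVC. VC = 85y - 18y^2 + y^3, so AVC = 85 - 18y + y^2.
dAVC/dy = -18 + 2y = 0 gives y = 9. min AVC = 85 - 18·9 + 9^2 = 4.
So the shutdown price is $4.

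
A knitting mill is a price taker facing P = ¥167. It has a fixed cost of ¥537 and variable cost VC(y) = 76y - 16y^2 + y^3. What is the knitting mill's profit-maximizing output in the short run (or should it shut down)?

Produce at y = 13

Variable cost is VC = 76y - 16y^2 + y^3, so AVC = VC/y = 76 - 16y + y^2 and MC = dTC/dy = 76 - 32y + 3y^2.
AVC is minimized where dAVC/dy = -16 + 2y = 0, at y = 8; min AVC = 76 - 16·8 + 8^2 = ¥12.
Since P = ¥167 ≥ min AVC = ¥12, price covers variable cost and the firm should produce.
Set P = MC: 167 = 76 - 32y + 3y^2 → -91 - 32y + 3y^2 = 0. The roots are y = -7/3 and y = 13; the profit-maximizing output is on the rising part of MC, so y* = 13.
Check: AVC at y = 13 is ¥37 ≤ P, so revenue covers variable cost.
Profit = P·y − TC = 167·13 − 1018 = ¥1153.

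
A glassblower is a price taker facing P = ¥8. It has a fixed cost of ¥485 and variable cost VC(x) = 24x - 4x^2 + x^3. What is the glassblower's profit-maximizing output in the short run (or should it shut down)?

Strip out fixed cost: VC = 24x - 4x^2 + x^3. Then AVC = 24 - 4x + x^2 and MC = 24 - 8x + 3x^2.
The AVC parabola has its vertex at x = 4/2 = 2, where AVC = 24 - 4·2 + 2^2 = ¥20.
Since P = ¥8 < min AVC = ¥20, price fails to cover variable cost at any output.
Shutting down limits the loss to fixed cost, ¥485.

Shut down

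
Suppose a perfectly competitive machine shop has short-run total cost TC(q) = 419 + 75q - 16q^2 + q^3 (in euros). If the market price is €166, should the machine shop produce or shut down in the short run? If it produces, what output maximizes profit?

From TC, MC = TC'(q) = 75 - 32q + 3q^2 and AVC = VC/q = 75 - 16q + q^2.
AVC hits its minimum where MC = AVC, at q = 8, giving min AVC = 75 - 16·8 + 8^2 = €11.
Since P = €166 ≥ min AVC = €11, price covers variable cost and the firm should produce.
Set P = MC: 166 = 75 - 32q + 3q^2 → -91 - 32q + 3q^2 = 0. The roots are q = -7/3 and q = 13; the profit-maximizing output is on the rising part of MC, so q* = 13.
Check: AVC at q = 13 is €36 ≤ P, so revenue covers variable cost.
Profit = P·q − TC = 166·13 − 887 = €1271.

Produce at q = 13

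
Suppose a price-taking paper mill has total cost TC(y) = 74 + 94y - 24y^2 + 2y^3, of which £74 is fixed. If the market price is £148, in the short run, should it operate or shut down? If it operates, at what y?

Produce at y = 9

Strip out fixed cost: VC = 94y - 24y^2 + 2y^3. Then AVC = 94 - 24y + 2y^2 and MC = 94 - 48y + 6y^2.
AVC is minimized where dAVC/dy = -24 + 4y = 0, at y = 6; min AVC = 94 - 24·6 + 2·6^2 = £22.
P = £148 exceeds min AVC = £22, so the firm stays open.
Set P = MC: 148 = 94 - 48y + 6y^2 → -54 - 48y + 6y^2 = 0. The roots are y = -1 and y = 9; the profit-maximizing output is on the rising part of MC, so y* = 9.
Check: AVC at y = 9 is £40 ≤ P, so revenue covers variable cost.
Profit = P·y − TC = 148·9 − 434 = £898.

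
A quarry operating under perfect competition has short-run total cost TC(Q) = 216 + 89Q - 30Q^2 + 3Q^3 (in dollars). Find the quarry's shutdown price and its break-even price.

AVC = 89 - 30Q + 3Q^2; minimized at Q = 5, giving min AVC = $14. That is the shutdown price.
ATC = 216/Q + 89 - 30Q + 3Q^2. Setting dATC/dQ = −216/Q^2 − 30 + 6Q = 0 gives Q = 6 (since 6·6^3 − 30·6^2 = 216).
min ATC = 216/6 + 89 − 30·6 + 3·6^2 = $53. That is the break-even price.
For $14 ≤ P < $53 the firm produces at a loss; below $14 it shuts down.

Shutdown price = $14; break-even price = $53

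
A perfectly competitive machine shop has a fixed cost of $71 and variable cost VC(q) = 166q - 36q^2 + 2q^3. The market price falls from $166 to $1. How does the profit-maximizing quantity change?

Output falls from 12 to 0 (the firm shuts down)

AVC = 166 - 36q + 2q^2, minimized at q = 9 where min AVC = $4. MC = 166 - 72q + 6q^2.
With P = $166 above the shutdown price, P = MC gives q = 12.
At P = $1 < min AVC = $4, price no longer covers variable cost at any output, so the firm shuts down: q = 0.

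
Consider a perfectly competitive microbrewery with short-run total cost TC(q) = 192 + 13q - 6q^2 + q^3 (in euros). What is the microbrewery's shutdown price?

€4 per unit

The firm shuts down when price falls below the minimum of average variable cost. AVC = VC/q = 13 - 6q + q^2.
At the minimum of AVC, MC = AVC. MC = 13 - 12q + 3q^2; setting MC = AVC gives 2q^2 - 6q = 0, so q = 3. min AVC = 4.
For P < €4 the firm produces nothing.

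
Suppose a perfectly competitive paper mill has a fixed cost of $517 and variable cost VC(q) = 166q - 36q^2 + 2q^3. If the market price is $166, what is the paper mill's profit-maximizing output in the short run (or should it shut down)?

Produce at q = 12

From TC, MC = TC'(q) = 166 - 72q + 6q^2 and AVC = VC/q = 166 - 36q + 2q^2.
AVC hits its minimum where MC = AVC, at q = 9, giving min AVC = 166 - 36·9 + 2·9^2 = $4.
P = $166 exceeds min AVC = $4, so the firm stays open.
Solving P = MC: -72q + 6q^2 = 0 ⇒ q = 0 or 12. On the upward-sloping branch, q* = 12.
Check: AVC at q = 12 is $22 ≤ P, so revenue covers variable cost.
Profit = P·q − TC = 166·12 − 781 = $1211.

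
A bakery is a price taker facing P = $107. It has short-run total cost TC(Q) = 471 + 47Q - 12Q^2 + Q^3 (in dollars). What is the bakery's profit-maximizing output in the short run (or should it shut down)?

Produce at Q = 10

Variable cost is VC = 47Q - 12Q^2 + Q^3, so AVC = VC/Q = 47 - 12Q + Q^2 and MC = dTC/dQ = 47 - 24Q + 3Q^2.
AVC hits its minimum where MC = AVC, at Q = 6, giving min AVC = 47 - 12·6 + 6^2 = $11.
P = $107 exceeds min AVC = $11, so the firm stays open.
Set P = MC: 107 = 47 - 24Q + 3Q^2 → -60 - 24Q + 3Q^2 = 0. The roots are Q = -2 and Q = 10; the profit-maximizing output is on the rising part of MC, so Q* = 10.
Check: AVC at Q = 10 is $27 ≤ P, so revenue covers variable cost.
Profit = P·Q − TC = 107·10 − 741 = $329.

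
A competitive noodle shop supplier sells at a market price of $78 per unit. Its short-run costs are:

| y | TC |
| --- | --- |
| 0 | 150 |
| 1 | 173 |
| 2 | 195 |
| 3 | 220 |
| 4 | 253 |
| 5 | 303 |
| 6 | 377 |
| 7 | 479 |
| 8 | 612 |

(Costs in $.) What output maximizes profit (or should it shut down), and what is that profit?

y = 6; profit = $91

Tabulate TR − TC: y=0: -150; y=1: -95; y=2: -39; y=3: 14; y=4: 59; y=5: 87; y=6: 91; y=7: 67; y=8: 12.
Profit is maximized at y = 6. AVC there is 227/6 = $37.83 ≤ P, so producing beats shutting down (which would give -$150).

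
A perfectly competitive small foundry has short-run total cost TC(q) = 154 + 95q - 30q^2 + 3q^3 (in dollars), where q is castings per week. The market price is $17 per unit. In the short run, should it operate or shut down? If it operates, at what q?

From TC, MC = TC'(q) = 95 - 60q + 9q^2 and AVC = VC/q = 95 - 30q + 3q^2.
AVC hits its minimum where MC = AVC, at q = 5, giving min AVC = 95 - 30·5 + 3·5^2 = $20.
With P < min AVC ($17 < $20), every unit sold adds to the loss.
The firm minimizes its loss by shutting down and losing only its fixed cost of $154.

Shut down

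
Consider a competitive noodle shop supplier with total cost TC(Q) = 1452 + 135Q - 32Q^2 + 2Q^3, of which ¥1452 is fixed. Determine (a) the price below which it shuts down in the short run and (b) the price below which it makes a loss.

Shutdown price = ¥7; break-even price = ¥157

AVC = 135 - 32Q + 2Q^2; minimized at Q = 8, giving min AVC = ¥7. That is the shutdown price.
ATC = 1452/Q + 135 - 32Q + 2Q^2. Setting dATC/dQ = −1452/Q^2 − 32 + 4Q = 0 gives Q = 11 (since 4·11^3 − 32·11^2 = 1452).
min ATC = 1452/11 + 135 − 32·11 + 2·11^2 = ¥157. That is the break-even price.
Between these two prices the firm operates at a loss; above ¥157 it earns a profit.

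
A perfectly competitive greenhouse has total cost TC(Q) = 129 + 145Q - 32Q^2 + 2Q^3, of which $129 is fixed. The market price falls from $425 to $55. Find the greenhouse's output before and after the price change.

Output falls from 14 to 9

MC = 145 - 64Q + 6Q^2; the shutdown threshold is min AVC = $17 (at Q = 8).
With P = $425 above the shutdown price, P = MC gives Q = 14.
At P = $55 ≥ min AVC, set P = MC: Q = 9. The firm stays open but cuts output.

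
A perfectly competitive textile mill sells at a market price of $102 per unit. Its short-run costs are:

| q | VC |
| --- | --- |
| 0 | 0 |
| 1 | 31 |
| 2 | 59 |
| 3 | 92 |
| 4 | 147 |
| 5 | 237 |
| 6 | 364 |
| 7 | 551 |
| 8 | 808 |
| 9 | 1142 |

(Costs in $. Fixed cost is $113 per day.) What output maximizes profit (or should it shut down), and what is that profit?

Profit at each row (π = 102q − TC): q=0: -113; q=1: -42; q=2: 32; q=3: 101; q=4: 148; q=5: 160; q=6: 135; q=7: 50; q=8: -105; q=9: -337.
Profit is maximized at q = 5. AVC there is 237/5 = $47.40 ≤ P, so producing beats shutting down (which would give -$113).

q = 5; profit = $160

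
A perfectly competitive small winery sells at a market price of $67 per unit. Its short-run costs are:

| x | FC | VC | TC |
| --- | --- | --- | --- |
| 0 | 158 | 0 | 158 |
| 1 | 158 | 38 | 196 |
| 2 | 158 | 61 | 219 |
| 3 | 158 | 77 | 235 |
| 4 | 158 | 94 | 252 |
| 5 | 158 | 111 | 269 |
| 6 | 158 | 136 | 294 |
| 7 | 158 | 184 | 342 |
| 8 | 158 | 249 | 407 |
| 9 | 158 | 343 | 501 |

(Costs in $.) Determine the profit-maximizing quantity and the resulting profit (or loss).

x = 8; profit = $129

Tabulate TR − TC: x=0: -158; x=1: -129; x=2: -85; x=3: -34; x=4: 16; x=5: 66; x=6: 108; x=7: 127; x=8: 129; x=9: 102.
Profit is maximized at x = 8. AVC there is 249/8 = $31.12 ≤ P, so producing beats shutting down (which would give -$158).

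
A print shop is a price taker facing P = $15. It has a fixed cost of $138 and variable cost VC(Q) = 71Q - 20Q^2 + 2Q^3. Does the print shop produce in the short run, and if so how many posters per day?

From TC, MC = TC'(Q) = 71 - 40Q + 6Q^2 and AVC = VC/Q = 71 - 20Q + 2Q^2.
The AVC parabola has its vertex at Q = 20/4 = 5, where AVC = 71 - 20·5 + 2·5^2 = $21.
P = $15 lies below min AVC = $21; no output level covers variable cost.
Shutting down limits the loss to fixed cost, $138.

Shut down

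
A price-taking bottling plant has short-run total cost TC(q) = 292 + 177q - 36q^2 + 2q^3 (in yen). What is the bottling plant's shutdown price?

¥15 per unit

Short-run supply begins at min AVC. From VC = 177q - 36q^2 + 2q^3, AVC = 177 - 36q + 2q^2.
dAVC/dq = -36 + 4q = 0 gives q = 9. min AVC = 177 - 36·9 + 2·9^2 = 15.
So the shutdown price is ¥15.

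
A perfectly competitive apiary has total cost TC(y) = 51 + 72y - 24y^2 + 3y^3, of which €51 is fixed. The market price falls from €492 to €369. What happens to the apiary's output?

AVC = 72 - 24y + 3y^2, minimized at y = 4 where min AVC = €24. MC = 72 - 48y + 9y^2.
At P = €492 ≥ min AVC, set P = MC on the rising branch: y = 10.
At P = €369 ≥ min AVC, set P = MC: y = 9. The firm stays open but cuts output.

Output falls from 10 to 9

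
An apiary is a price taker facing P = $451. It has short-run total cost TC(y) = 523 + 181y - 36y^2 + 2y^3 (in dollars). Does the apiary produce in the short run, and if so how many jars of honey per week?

From TC, MC = TC'(y) = 181 - 72y + 6y^2 and AVC = VC/y = 181 - 36y + 2y^2.
AVC is minimized where dAVC/dy = -36 + 4y = 0, at y = 9; min AVC = 181 - 36·9 + 2·9^2 = $19.
Because $451 ≥ $19, revenue can cover variable cost; the firm operates.
P = MC gives -270 - 72y + 6y^2 = 0, with roots -3 and 15. Take the larger (rising MC): y* = 15.
Check: AVC at y = 15 is $91 ≤ P, so revenue covers variable cost.
Profit = P·y − TC = 451·15 − 1888 = $4877.

Produce at y = 15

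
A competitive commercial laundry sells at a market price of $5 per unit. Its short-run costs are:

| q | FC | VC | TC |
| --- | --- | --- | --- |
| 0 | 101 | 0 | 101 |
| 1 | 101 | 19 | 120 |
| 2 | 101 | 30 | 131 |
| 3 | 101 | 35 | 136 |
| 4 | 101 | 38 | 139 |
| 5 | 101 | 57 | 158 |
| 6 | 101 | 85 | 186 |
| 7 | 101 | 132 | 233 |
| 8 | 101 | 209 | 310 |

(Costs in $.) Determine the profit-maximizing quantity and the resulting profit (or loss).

q = 0 (shut down); profit = -$101

Compute π = P·q − TC at each output: q=0: -101; q=1: -115; q=2: -121; q=3: -121; q=4: -119; q=5: -133; q=6: -156; q=7: -198; q=8: -270.
Profit is highest at q = 0. Equivalently, the lowest AVC in the table is 38/4 ≈ $9.50 at q = 4, and P = $5 falls below it — price never covers variable cost, so the firm shuts down and loses only its fixed cost.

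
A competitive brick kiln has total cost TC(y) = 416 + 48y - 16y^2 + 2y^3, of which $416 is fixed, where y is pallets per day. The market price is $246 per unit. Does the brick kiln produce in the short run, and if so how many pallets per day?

Produce at y = 9

Variable cost is VC = 48y - 16y^2 + 2y^3, so AVC = VC/y = 48 - 16y + 2y^2 and MC = dTC/dy = 48 - 32y + 6y^2.
The AVC parabola has its vertex at y = 16/4 = 4, where AVC = 48 - 16·4 + 2·4^2 = $16.
Because $246 ≥ $16, revenue can cover variable cost; the firm operates.
Set P = MC: 246 = 48 - 32y + 6y^2 → -198 - 32y + 6y^2 = 0. The roots are y = -11/3 and y = 9; the profit-maximizing output is on the rising part of MC, so y* = 9.
Check: AVC at y = 9 is $66 ≤ P, so revenue covers variable cost.
Profit = P·y − TC = 246·9 − 1010 = $1204.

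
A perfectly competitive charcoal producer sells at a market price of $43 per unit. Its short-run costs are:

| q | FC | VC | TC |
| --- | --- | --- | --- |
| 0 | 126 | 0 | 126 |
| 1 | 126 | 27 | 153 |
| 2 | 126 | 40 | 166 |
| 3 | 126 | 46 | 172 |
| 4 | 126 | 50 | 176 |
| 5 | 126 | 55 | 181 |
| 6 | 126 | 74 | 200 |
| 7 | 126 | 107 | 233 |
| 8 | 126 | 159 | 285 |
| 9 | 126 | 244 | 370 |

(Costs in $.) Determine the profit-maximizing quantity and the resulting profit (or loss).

q = 7; profit = $68

Profit at each row (π = 43q − TC): q=0: -126; q=1: -110; q=2: -80; q=3: -43; q=4: -4; q=5: 34; q=6: 58; q=7: 68; q=8: 59; q=9: 17.
Profit is maximized at q = 7. AVC there is 107/7 = $15.29 ≤ P, so producing beats shutting down (which would give -$126).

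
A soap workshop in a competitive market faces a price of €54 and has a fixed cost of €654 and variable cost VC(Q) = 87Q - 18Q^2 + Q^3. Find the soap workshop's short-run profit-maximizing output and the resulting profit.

AVC = 87 - 18Q + Q^2 has its minimum €6 at Q = 9; price €54 clears that bar, so the firm operates.
With MC = 87 - 36Q + 3Q^2, P = MC on the upward-sloping part at Q* = 11.
TR = 54·11 = 594. TC = 654 + 110 = 764. Profit = 594 − 764 = -€170.
Shutting down would mean losing the fixed cost of €654, so operating at a loss of €170 is better by €484.

Profit = -€170 at Q = 11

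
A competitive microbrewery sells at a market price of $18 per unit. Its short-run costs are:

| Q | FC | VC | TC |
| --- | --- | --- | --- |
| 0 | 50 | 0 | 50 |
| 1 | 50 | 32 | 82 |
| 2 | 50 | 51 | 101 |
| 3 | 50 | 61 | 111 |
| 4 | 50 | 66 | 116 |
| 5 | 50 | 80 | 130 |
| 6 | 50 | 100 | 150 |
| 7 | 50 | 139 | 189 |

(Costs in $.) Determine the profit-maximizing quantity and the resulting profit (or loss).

Profit at each row (π = 18Q − TC): Q=0: -50; Q=1: -64; Q=2: -65; Q=3: -57; Q=4: -44; Q=5: -40; Q=6: -42; Q=7: -63.
Profit is maximized at Q = 5. AVC there is 80/5 = $16 ≤ P, so producing beats shutting down (which would give -$50).

Q = 5; profit = -$40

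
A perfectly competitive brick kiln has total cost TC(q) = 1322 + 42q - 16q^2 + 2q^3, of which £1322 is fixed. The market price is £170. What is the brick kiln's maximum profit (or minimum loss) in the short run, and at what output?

Profit = -£298 at q = 8

AVC = 42 - 16q + 2q^2 has its minimum £10 at q = 4; price £170 clears that bar, so the firm operates.
With MC = 42 - 32q + 6q^2, P = MC on the upward-sloping part at q* = 8.
TR = 170·8 = 1360. TC = 1322 + 336 = 1658. Profit = 1360 − 1658 = -£298.
Shutting down would mean losing the fixed cost of £1322, so operating at a loss of £298 is better by £1024.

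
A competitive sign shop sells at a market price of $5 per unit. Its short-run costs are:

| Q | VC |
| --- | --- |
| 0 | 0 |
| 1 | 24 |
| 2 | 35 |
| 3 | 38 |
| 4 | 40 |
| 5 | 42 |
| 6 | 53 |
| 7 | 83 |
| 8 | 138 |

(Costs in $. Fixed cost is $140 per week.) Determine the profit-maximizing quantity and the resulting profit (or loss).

Tabulate TR − TC: Q=0: -140; Q=1: -159; Q=2: -165; Q=3: -163; Q=4: -160; Q=5: -157; Q=6: -163; Q=7: -188; Q=8: -238.
Profit is highest at Q = 0. Equivalently, the lowest AVC in the table is 42/5 ≈ $8.40 at Q = 5, and P = $5 falls below it — price never covers variable cost, so the firm shuts down and loses only its fixed cost.

Q = 0 (shut down); profit = -$140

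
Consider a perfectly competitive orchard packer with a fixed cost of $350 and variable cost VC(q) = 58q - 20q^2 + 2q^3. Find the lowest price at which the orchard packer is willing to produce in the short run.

$8 per unit

Short-run supply begins at min AVC. From VC = 58q - 20q^2 + 2q^3, AVC = 58 - 20q + 2q^2.
At the minimum of AVC, MC = AVC. MC = 58 - 40q + 6q^2; setting MC = AVC gives 4q^2 - 20q = 0, so q = 5. min AVC = 8.
For P < $8 the firm produces nothing.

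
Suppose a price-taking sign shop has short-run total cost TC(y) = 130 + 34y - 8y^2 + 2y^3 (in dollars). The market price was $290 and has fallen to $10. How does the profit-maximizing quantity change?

MC = 34 - 16y + 6y^2; the shutdown threshold is min AVC = $26 (at y = 2).
With P = $290 above the shutdown price, P = MC gives y = 8.
At P = $10 < min AVC = $26, price no longer covers variable cost at any output, so the firm shuts down: y = 0.

Output falls from 8 to 0 (the firm shuts down)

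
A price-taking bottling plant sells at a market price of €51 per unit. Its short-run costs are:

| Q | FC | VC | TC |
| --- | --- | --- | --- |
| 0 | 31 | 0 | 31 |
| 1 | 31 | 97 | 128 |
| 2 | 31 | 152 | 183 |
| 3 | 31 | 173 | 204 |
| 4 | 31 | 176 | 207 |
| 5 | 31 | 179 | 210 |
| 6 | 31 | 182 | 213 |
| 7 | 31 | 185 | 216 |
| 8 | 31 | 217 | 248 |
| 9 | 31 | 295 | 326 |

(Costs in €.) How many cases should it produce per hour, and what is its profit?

Q = 8; profit = €160

Profit at each row (π = 51Q − TC): Q=0: -31; Q=1: -77; Q=2: -81; Q=3: -51; Q=4: -3; Q=5: 45; Q=6: 93; Q=7: 141; Q=8: 160; Q=9: 133.
Profit is maximized at Q = 8. AVC there is 217/8 = €27.12 ≤ P, so producing beats shutting down (which would give -€31).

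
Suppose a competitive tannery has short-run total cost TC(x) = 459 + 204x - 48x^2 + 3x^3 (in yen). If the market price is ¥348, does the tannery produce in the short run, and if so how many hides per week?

Strip out fixed cost: VC = 204x - 48x^2 + 3x^3. Then AVC = 204 - 48x + 3x^2 and MC = 204 - 96x + 9x^2.
The AVC parabola has its vertex at x = 48/6 = 8, where AVC = 204 - 48·8 + 3·8^2 = ¥12.
Because ¥348 ≥ ¥12, revenue can cover variable cost; the firm operates.
Set P = MC: 348 = 204 - 96x + 9x^2 → -144 - 96x + 9x^2 = 0. The roots are x = -4/3 and x = 12; the profit-maximizing output is on the rising part of MC, so x* = 12.
Check: AVC at x = 12 is ¥60 ≤ P, so revenue covers variable cost.
Profit = P·x − TC = 348·12 − 1179 = ¥2997.

Produce at x = 12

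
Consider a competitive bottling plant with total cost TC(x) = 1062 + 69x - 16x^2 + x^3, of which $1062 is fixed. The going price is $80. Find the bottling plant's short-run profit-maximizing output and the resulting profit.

Profit = -$336 at x = 11

AVC = 69 - 16x + x^2 has its minimum $5 at x = 8; price $80 clears that bar, so the firm operates.
MC = 69 - 32x + 3x^2. Setting P = MC and taking the root on the rising branch gives x* = 11.
TR = 80·11 = 880. TC = 1062 + 154 = 1216. Profit = 880 − 1216 = -$336.
Shutting down would mean losing the fixed cost of $1062, so operating at a loss of $336 is better by $726.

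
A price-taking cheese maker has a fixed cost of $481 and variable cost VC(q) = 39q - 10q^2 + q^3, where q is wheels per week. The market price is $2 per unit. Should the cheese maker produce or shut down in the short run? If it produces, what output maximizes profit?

Shut down

Strip out fixed cost: VC = 39q - 10q^2 + q^3. Then AVC = 39 - 10q + q^2 and MC = 39 - 20q + 3q^2.
The AVC parabola has its vertex at q = 10/2 = 5, where AVC = 39 - 10·5 + 5^2 = $14.
P = $2 lies below min AVC = $14; no output level covers variable cost.
Shutting down limits the loss to fixed cost, $481.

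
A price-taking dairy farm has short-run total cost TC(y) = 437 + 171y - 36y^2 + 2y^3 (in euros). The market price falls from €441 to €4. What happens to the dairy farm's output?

MC = 171 - 72y + 6y^2; the shutdown threshold is min AVC = €9 (at y = 9).
With P = €441 above the shutdown price, P = MC gives y = 15.
At P = €4 < min AVC = €9, price no longer covers variable cost at any output, so the firm shuts down: y = 0.

Output falls from 15 to 0 (the firm shuts down)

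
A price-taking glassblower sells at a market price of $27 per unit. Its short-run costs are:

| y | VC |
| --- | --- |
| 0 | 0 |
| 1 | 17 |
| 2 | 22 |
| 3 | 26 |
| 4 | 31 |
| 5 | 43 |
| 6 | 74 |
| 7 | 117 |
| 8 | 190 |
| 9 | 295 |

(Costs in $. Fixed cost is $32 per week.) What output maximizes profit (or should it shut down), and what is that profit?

Profit at each row (π = 27y − TC): y=0: -32; y=1: -22; y=2: 0; y=3: 23; y=4: 45; y=5: 60; y=6: 56; y=7: 40; y=8: -6; y=9: -84.
Profit is maximized at y = 5. AVC there is 43/5 = $8.60 ≤ P, so producing beats shutting down (which would give -$32).

y = 5; profit = $60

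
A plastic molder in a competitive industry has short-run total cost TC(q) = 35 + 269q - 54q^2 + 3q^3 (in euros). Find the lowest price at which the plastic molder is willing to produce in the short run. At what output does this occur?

€26 per unit, at q = 9

The shutdown price is the minimum of AVC. VC = 269q - 54q^2 + 3q^3, so AVC = 269 - 54q + 3q^2.
At the minimum of AVC, MC = AVC. MC = 269 - 108q + 9q^2; setting MC = AVC gives 6q^2 - 54q = 0, so q = 9. min AVC = 26.
The firm shuts down for any P below €26.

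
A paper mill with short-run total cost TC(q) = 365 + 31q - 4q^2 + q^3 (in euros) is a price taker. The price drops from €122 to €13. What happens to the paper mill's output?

Output falls from 7 to 0 (the firm shuts down)

AVC = 31 - 4q + q^2, minimized at q = 2 where min AVC = €27. MC = 31 - 8q + 3q^2.
At P = €122 ≥ min AVC, set P = MC on the rising branch: q = 7.
At P = €13 < min AVC = €27, price no longer covers variable cost at any output, so the firm shuts down: q = 0.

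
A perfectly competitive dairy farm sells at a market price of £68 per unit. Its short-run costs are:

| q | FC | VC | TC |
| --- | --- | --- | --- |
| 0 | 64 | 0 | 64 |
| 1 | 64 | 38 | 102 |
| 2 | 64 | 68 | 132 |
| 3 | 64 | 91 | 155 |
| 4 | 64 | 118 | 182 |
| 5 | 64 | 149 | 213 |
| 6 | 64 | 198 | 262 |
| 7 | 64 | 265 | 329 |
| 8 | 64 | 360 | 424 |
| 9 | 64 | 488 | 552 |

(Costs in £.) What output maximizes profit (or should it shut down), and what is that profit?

Compute π = P·q − TC at each output: q=0: -64; q=1: -34; q=2: 4; q=3: 49; q=4: 90; q=5: 127; q=6: 146; q=7: 147; q=8: 120; q=9: 60.
Profit is maximized at q = 7. AVC there is 265/7 = £37.86 ≤ P, so producing beats shutting down (which would give -£64).

q = 7; profit = £147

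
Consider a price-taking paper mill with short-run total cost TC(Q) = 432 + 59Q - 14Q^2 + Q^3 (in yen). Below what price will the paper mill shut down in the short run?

The shutdown price is the minimum of AVC. VC = 59Q - 14Q^2 + Q^3, so AVC = 59 - 14Q + Q^2.
At the minimum of AVC, MC = AVC. MC = 59 - 28Q + 3Q^2; setting MC = AVC gives 2Q^2 - 14Q = 0, so Q = 7. min AVC = 10.
So the shutdown price is ¥10.

¥10 per unit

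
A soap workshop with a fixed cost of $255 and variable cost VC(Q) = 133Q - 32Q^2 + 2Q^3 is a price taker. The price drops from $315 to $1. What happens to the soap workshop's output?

Output falls from 13 to 0 (the firm shuts down)

AVC = 133 - 32Q + 2Q^2, minimized at Q = 8 where min AVC = $5. MC = 133 - 64Q + 6Q^2.
With P = $315 above the shutdown price, P = MC gives Q = 13.
At P = $1 < min AVC = $5, price no longer covers variable cost at any output, so the firm shuts down: Q = 0.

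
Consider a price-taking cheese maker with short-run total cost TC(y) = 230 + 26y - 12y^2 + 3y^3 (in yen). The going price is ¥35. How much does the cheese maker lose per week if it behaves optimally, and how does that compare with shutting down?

Profit = -¥176 at y = 3

AVC = 26 - 12y + 3y^2 has its minimum ¥14 at y = 2; price ¥35 clears that bar, so the firm operates.
With MC = 26 - 24y + 9y^2, P = MC on the upward-sloping part at y* = 3.
TR = 35·3 = 105. TC = 230 + 51 = 281. Profit = 105 − 281 = -¥176.
By producing, the firm covers all variable cost plus ¥54 of fixed cost; shutting down would lose the full ¥230.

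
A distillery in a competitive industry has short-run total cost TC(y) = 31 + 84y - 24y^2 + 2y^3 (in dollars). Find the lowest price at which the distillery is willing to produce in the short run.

Short-run supply begins at min AVC. From VC = 84y - 24y^2 + 2y^3, AVC = 84 - 24y + 2y^2.
At the minimum of AVC, MC = AVC. MC = 84 - 48y + 6y^2; setting MC = AVC gives 4y^2 - 24y = 0, so y = 6. min AVC = 12.
So the shutdown price is $12.

$12 per unit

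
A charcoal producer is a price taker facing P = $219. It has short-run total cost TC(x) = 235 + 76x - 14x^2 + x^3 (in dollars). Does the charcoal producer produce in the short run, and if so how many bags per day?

Produce at x = 13

Variable cost is VC = 76x - 14x^2 + x^3, so AVC = VC/x = 76 - 14x + x^2 and MC = dTC/dx = 76 - 28x + 3x^2.
AVC hits its minimum where MC = AVC, at x = 7, giving min AVC = 76 - 14·7 + 7^2 = $27.
Since P = $219 ≥ min AVC = $27, price covers variable cost and the firm should produce.
Solving P = MC: -143 - 28x + 3x^2 = 0 ⇒ x = -11/3 or 13. On the upward-sloping branch, x* = 13.
Check: AVC at x = 13 is $63 ≤ P, so revenue covers variable cost.
Profit = P·x − TC = 219·13 − 1054 = $1793.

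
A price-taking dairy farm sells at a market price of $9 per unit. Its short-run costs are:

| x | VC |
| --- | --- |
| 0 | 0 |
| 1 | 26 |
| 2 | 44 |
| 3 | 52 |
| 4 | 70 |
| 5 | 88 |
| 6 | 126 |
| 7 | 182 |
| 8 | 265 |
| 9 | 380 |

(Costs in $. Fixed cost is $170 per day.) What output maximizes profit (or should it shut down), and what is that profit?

x = 0 (shut down); profit = -$170

Profit at each row (π = 9x − TC): x=0: -170; x=1: -187; x=2: -196; x=3: -195; x=4: -204; x=5: -213; x=6: -242; x=7: -289; x=8: -363; x=9: -469.
Profit is highest at x = 0. Equivalently, the lowest AVC in the table is 52/3 ≈ $17.33 at x = 3, and P = $9 falls below it — price never covers variable cost, so the firm shuts down and loses only its fixed cost.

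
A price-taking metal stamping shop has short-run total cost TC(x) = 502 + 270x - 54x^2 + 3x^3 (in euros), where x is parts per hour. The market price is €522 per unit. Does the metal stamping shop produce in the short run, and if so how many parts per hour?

Produce at x = 14

From TC, MC = TC'(x) = 270 - 108x + 9x^2 and AVC = VC/x = 270 - 54x + 3x^2.
The AVC parabola has its vertex at x = 54/6 = 9, where AVC = 270 - 54·9 + 3·9^2 = €27.
Because €522 ≥ €27, revenue can cover variable cost; the firm operates.
Set P = MC: 522 = 270 - 108x + 9x^2 → -252 - 108x + 9x^2 = 0. The roots are x = -2 and x = 14; the profit-maximizing output is on the rising part of MC, so x* = 14.
Check: AVC at x = 14 is €102 ≤ P, so revenue covers variable cost.
Profit = P·x − TC = 522·14 − 1930 = €5378.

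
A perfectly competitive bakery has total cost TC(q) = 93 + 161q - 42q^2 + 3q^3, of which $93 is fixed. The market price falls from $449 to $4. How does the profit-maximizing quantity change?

MC = 161 - 84q + 9q^2; the shutdown threshold is min AVC = $14 (at q = 7).
At P = $449 ≥ min AVC, set P = MC on the rising branch: q = 12.
At P = $4 < min AVC = $14, price no longer covers variable cost at any output, so the firm shuts down: q = 0.

Output falls from 12 to 0 (the firm shuts down)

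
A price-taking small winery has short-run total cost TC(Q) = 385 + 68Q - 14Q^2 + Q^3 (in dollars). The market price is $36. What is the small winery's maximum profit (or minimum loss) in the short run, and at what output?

AVC = 68 - 14Q + Q^2; min AVC = $19 at Q = 7. Since P = $36 ≥ min AVC, the firm produces.
MC = 68 - 28Q + 3Q^2. Setting P = MC and taking the root on the rising branch gives Q* = 8.
TR = 36·8 = 288. TC = 385 + 160 = 545. Profit = 288 − 545 = -$257.
Shutting down would mean losing the fixed cost of $385, so operating at a loss of $257 is better by $128.

Profit = -$257 at Q = 8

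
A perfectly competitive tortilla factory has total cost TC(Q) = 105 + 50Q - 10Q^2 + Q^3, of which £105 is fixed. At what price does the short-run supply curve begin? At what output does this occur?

The shutdown price is the minimum of AVC. VC = 50Q - 10Q^2 + Q^3, so AVC = 50 - 10Q + Q^2.
dAVC/dQ = -10 + 2Q = 0 gives Q = 5. min AVC = 50 - 10·5 + 5^2 = 25.
The firm shuts down for any P below £25.

£25 per unit, at Q = 5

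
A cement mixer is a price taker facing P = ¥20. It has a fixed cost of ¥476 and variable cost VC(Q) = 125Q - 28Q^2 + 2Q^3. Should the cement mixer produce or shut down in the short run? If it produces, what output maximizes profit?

Strip out fixed cost: VC = 125Q - 28Q^2 + 2Q^3. Then AVC = 125 - 28Q + 2Q^2 and MC = 125 - 56Q + 6Q^2.
AVC hits its minimum where MC = AVC, at Q = 7, giving min AVC = 125 - 28·7 + 2·7^2 = ¥27.
Since P = ¥20 < min AVC = ¥27, price fails to cover variable cost at any output.
Best response: produce nothing and absorb the ¥476 fixed cost.

Shut down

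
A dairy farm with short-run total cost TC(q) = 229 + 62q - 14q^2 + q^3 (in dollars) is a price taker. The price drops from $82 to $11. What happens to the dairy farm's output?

AVC = 62 - 14q + q^2, minimized at q = 7 where min AVC = $13. MC = 62 - 28q + 3q^2.
With P = $82 above the shutdown price, P = MC gives q = 10.
At P = $11 < min AVC = $13, price no longer covers variable cost at any output, so the firm shuts down: q = 0.

Output falls from 10 to 0 (the firm shuts down)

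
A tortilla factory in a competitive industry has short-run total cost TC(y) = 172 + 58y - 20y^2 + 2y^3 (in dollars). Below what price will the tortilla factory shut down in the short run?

The shutdown price is the minimum of AVC. VC = 58y - 20y^2 + 2y^3, so AVC = 58 - 20y + 2y^2.
At the minimum of AVC, MC = AVC. MC = 58 - 40y + 6y^2; setting MC = AVC gives 4y^2 - 20y = 0, so y = 5. min AVC = 8.
The firm shuts down for any P below $8.

$8 per unit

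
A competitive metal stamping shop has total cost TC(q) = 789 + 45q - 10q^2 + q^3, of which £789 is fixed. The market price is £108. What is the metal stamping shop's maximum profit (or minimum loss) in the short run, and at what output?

Profit = -£141 at q = 9

AVC = 45 - 10q + q^2; min AVC = £20 at q = 5. Since P = £108 ≥ min AVC, the firm produces.
With MC = 45 - 20q + 3q^2, P = MC on the upward-sloping part at q* = 9.
TR = 108·9 = 972. TC = 789 + 324 = 1113. Profit = 972 − 1113 = -£141.
Shutting down would mean losing the fixed cost of £789, so operating at a loss of £141 is better by £648.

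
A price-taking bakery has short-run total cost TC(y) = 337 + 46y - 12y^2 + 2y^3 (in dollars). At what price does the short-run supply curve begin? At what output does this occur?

$28 per unit, at y = 3

Short-run supply begins at min AVC. From VC = 46y - 12y^2 + 2y^3, AVC = 46 - 12y + 2y^2.
At the minimum of AVC, MC = AVC. MC = 46 - 24y + 6y^2; setting MC = AVC gives 4y^2 - 12y = 0, so y = 3. min AVC = 28.
So the shutdown price is $28.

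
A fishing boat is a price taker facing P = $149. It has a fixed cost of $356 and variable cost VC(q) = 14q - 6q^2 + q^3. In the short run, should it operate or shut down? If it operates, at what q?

Strip out fixed cost: VC = 14q - 6q^2 + q^3. Then AVC = 14 - 6q + q^2 and MC = 14 - 12q + 3q^2.
AVC is minimized where dAVC/dq = -6 + 2q = 0, at q = 3; min AVC = 14 - 6·3 + 3^2 = $5.
Because $149 ≥ $5, revenue can cover variable cost; the firm operates.
Set P = MC: 149 = 14 - 12q + 3q^2 → -135 - 12q + 3q^2 = 0. The roots are q = -5 and q = 9; the profit-maximizing output is on the rising part of MC, so q* = 9.
Check: AVC at q = 9 is $41 ≤ P, so revenue covers variable cost.
Profit = P·q − TC = 149·9 − 725 = $616.

Produce at q = 9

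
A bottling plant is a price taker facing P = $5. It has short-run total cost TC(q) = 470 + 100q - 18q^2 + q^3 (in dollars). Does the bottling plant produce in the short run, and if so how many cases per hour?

Strip out fixed cost: VC = 100q - 18q^2 + q^3. Then AVC = 100 - 18q + q^2 and MC = 100 - 36q + 3q^2.
AVC hits its minimum where MC = AVC, at q = 9, giving min AVC = 100 - 18·9 + 9^2 = $19.
Since P = $5 < min AVC = $19, price fails to cover variable cost at any output.
The firm minimizes its loss by shutting down and losing only its fixed cost of $470.

Shut down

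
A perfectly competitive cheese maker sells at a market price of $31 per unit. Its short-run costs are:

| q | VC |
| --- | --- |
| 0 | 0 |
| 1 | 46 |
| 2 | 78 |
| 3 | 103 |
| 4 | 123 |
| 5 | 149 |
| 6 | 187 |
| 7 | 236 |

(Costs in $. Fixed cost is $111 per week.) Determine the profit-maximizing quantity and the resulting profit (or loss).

q = 5; profit = -$105

Tabulate TR − TC: q=0: -111; q=1: -126; q=2: -127; q=3: -121; q=4: -110; q=5: -105; q=6: -112; q=7: -130.
Profit is maximized at q = 5. AVC there is 149/5 = $29.80 ≤ P, so producing beats shutting down (which would give -$111).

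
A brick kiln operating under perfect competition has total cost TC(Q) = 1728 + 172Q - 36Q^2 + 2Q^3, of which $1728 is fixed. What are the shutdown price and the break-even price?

AVC = 172 - 36Q + 2Q^2; minimized at Q = 9, giving min AVC = $10. That is the shutdown price.
ATC = 1728/Q + 172 - 36Q + 2Q^2. Setting dATC/dQ = −1728/Q^2 − 36 + 4Q = 0 gives Q = 12 (since 4·12^3 − 36·12^2 = 1728).
min ATC = 1728/12 + 172 − 36·12 + 2·12^2 = $172. That is the break-even price.
Between these two prices the firm operates at a loss; above $172 it earns a profit.

Shutdown price = $10; break-even price = $172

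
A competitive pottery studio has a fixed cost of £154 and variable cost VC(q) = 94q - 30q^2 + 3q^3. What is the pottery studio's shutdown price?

£19 per unit

Short-run supply begins at min AVC. From VC = 94q - 30q^2 + 3q^3, AVC = 94 - 30q + 3q^2.
At the minimum of AVC, MC = AVC. MC = 94 - 60q + 9q^2; setting MC = AVC gives 6q^2 - 30q = 0, so q = 5. min AVC = 19.
For P < £19 the firm produces nothing.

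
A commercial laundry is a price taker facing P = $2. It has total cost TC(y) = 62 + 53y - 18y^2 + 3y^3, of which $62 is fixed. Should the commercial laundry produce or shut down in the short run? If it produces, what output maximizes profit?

Strip out fixed cost: VC = 53y - 18y^2 + 3y^3. Then AVC = 53 - 18y + 3y^2 and MC = 53 - 36y + 9y^2.
The AVC parabola has its vertex at y = 18/6 = 3, where AVC = 53 - 18·3 + 3·3^2 = $26.
Since P = $2 < min AVC = $26, price fails to cover variable cost at any output.
Best response: produce nothing and absorb the $62 fixed cost.

Shut down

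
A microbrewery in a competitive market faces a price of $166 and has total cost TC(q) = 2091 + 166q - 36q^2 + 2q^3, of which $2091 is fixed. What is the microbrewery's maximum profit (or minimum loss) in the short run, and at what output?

Profit = -$363 at q = 12

AVC = 166 - 36q + 2q^2; min AVC = $4 at q = 9. Since P = $166 ≥ min AVC, the firm produces.
With MC = 166 - 72q + 6q^2, P = MC on the upward-sloping part at q* = 12.
TR = 166·12 = 1992. TC = 2091 + 264 = 2355. Profit = 1992 − 2355 = -$363.
That loss of $363 beats the $2091 the firm would lose by shutting down; producing recovers $1728 of fixed cost.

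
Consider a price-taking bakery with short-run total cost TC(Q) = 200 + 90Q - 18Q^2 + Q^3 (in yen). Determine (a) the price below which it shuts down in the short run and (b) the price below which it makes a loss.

AVC = 90 - 18Q + Q^2; minimized at Q = 9, giving min AVC = ¥9. That is the shutdown price.
ATC = 200/Q + 90 - 18Q + Q^2. Setting dATC/dQ = −200/Q^2 − 18 + 2Q = 0 gives Q = 10 (since 2·10^3 − 18·10^2 = 200).
min ATC = 200/10 + 90 − 18·10 + 10^2 = ¥30. That is the break-even price.
For ¥9 ≤ P < ¥30 the firm produces at a loss; below ¥9 it shuts down.

Shutdown price = ¥9; break-even price = ¥30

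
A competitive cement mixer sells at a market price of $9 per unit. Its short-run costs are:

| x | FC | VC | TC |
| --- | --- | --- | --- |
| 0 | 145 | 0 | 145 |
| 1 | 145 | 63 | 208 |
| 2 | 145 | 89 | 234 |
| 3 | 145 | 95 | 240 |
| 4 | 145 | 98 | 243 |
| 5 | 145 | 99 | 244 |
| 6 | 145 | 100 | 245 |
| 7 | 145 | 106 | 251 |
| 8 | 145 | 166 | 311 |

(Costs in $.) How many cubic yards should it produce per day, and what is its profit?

x = 0 (shut down); profit = -$145

Compute π = P·x − TC at each output: x=0: -145; x=1: -199; x=2: -216; x=3: -213; x=4: -207; x=5: -199; x=6: -191; x=7: -188; x=8: -239.
Profit is highest at x = 0. Equivalently, the lowest AVC in the table is 106/7 ≈ $15.14 at x = 7, and P = $9 falls below it — price never covers variable cost, so the firm shuts down and loses only its fixed cost.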